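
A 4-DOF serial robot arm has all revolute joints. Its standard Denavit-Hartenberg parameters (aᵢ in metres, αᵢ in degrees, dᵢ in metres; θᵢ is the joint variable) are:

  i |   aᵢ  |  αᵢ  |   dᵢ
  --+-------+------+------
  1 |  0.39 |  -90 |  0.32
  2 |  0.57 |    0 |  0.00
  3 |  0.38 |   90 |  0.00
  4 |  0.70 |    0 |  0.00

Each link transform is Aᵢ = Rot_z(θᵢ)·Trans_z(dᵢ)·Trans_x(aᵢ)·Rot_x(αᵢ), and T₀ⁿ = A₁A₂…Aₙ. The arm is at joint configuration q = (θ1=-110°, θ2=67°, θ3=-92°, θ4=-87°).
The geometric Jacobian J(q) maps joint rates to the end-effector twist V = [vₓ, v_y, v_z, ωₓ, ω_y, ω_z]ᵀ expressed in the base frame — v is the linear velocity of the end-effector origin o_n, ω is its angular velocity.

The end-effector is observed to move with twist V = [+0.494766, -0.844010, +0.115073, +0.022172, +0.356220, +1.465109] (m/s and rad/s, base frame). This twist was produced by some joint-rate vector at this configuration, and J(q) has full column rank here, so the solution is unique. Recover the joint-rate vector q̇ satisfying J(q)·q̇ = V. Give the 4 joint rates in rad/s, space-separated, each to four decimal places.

0.7310 0.7290 -0.8300 0.8100

o_n = [-0.9956, -0.6915, -0.0286]
J₁: ẑ×o_n = [0.6915, -0.9956, 0.0000], ω = ẑ
J2: z=[0.9397, -0.3420, 0.0000] o=[-0.1334, -0.3665, 0.3200] → [0.1192, 0.3276, -0.6003, 0.9397, -0.3420, 0.0000]
J3: z=[0.9397, -0.3420, 0.0000] o=[-0.2096, -0.5758, -0.2047] → [-0.0602, -0.1655, -0.3776, 0.9397, -0.3420, 0.0000]
J4: z=[0.1445, 0.3971, 0.9063] o=[-0.3274, -0.8994, -0.0441] → [-0.1823, -0.6079, 0.2954, 0.1445, 0.3971, 0.9063]
q̇ = J⁺·V = [0.7310, 0.7290, -0.8300, 0.8100]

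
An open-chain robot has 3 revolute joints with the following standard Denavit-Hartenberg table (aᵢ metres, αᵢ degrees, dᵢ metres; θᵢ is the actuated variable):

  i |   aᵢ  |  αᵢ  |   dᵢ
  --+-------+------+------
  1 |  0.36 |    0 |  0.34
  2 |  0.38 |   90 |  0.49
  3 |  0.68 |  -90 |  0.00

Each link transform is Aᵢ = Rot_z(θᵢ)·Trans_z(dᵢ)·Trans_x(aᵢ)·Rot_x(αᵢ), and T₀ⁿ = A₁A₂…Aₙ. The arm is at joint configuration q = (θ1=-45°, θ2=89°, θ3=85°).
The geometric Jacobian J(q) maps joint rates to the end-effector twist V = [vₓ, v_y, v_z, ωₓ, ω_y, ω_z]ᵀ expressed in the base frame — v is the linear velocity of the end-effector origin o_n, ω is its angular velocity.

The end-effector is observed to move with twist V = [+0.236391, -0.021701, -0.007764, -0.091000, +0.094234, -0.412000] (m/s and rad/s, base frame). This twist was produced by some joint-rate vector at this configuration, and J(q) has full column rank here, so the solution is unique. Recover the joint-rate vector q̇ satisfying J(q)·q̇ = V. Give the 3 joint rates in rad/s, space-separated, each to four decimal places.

0.1840 -0.5960 -0.1310

o_n = [0.5705, 0.0506, 1.5074]
J₁: ẑ×o_n = [-0.0506, 0.5705, 0.0000], ω = ẑ
J2: z=[0.0000, 0.0000, 1.0000] o=[0.2546, -0.2546, 0.3400] → [-0.3051, 0.3160, 0.0000, 0.0000, 0.0000, 1.0000]
J3: z=[0.6947, -0.7193, 0.0000] o=[0.5279, 0.0094, 0.8300] → [-0.4873, -0.4706, 0.0593, 0.6947, -0.7193, 0.0000]
q̇ = J⁺·V = [0.1840, -0.5960, -0.1310]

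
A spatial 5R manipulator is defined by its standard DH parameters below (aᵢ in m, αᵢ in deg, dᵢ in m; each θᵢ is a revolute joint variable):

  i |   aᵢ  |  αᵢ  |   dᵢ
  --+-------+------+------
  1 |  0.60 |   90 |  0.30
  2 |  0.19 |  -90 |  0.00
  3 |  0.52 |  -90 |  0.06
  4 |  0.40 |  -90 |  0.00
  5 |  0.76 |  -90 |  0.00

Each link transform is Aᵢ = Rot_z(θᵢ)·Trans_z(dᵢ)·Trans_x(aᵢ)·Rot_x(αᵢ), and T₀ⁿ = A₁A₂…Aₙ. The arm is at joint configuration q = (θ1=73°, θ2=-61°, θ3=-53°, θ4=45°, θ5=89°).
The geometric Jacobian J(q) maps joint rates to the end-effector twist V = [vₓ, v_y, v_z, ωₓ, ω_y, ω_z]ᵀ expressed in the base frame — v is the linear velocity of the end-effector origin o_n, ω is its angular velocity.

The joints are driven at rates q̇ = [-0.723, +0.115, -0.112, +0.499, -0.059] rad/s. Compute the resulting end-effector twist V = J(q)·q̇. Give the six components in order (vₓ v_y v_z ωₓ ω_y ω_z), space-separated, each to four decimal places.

-0.1022 -1.0435 0.0624 -0.1033 0.1821 -1.1276

o_n = [1.1839, 0.0895, 0.1245]
J₁: ẑ×o_n = [-0.0895, 1.1839, 0.0000], ω = ẑ
J2: z=[0.9563, -0.2924, 0.0000] o=[0.1754, 0.5738, 0.3000] → [0.0513, 0.1678, -0.1682, 0.9563, -0.2924, 0.0000]
J3: z=[0.2557, 0.8364, 0.4848] o=[0.2024, 0.6619, 0.1338] → [0.2697, 0.4782, -0.9673, 0.2557, 0.8364, 0.4848]
J4: z=[-0.4623, 0.5462, -0.6985] o=[0.6592, 0.7357, -0.1108] → [-0.3228, -0.2577, 0.0121, -0.4623, 0.5462, -0.6985]
J5: z=[-0.7812, -0.6236, 0.0294] o=[0.8270, 0.5120, -0.3968] → [-0.3127, 0.4177, 0.5526, -0.7812, -0.6236, 0.0294]
V = J·q̇ = [-0.1022, -1.0435, 0.0624, -0.1033, 0.1821, -1.1276]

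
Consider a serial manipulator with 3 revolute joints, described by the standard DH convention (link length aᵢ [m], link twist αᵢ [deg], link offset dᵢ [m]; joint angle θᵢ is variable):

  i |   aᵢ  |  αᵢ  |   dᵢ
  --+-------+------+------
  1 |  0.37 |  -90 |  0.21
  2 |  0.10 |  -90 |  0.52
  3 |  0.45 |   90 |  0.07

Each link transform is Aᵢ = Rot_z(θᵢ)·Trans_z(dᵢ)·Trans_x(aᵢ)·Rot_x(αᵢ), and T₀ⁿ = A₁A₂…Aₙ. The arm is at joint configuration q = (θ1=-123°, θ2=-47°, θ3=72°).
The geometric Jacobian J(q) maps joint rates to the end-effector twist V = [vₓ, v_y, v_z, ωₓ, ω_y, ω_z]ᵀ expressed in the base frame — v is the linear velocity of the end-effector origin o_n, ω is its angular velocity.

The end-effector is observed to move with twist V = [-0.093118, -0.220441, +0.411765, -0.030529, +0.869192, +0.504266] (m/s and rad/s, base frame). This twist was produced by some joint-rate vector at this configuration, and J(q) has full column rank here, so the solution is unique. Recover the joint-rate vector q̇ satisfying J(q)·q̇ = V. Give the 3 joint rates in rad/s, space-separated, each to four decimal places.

-0.1600 -0.4990 -0.9740

o_n = [-0.2410, -0.5401, 0.3371]
J₁: ẑ×o_n = [0.5401, -0.2410, 0.0000], ω = ẑ
J2: z=[0.8387, -0.5446, 0.0000] o=[-0.2015, -0.3103, 0.2100] → [-0.0692, -0.1066, -0.2142, 0.8387, -0.5446, 0.0000]
J3: z=[-0.3983, -0.6134, -0.6820] o=[0.1974, -0.6507, 0.2831] → [0.0423, 0.3205, -0.3130, -0.3983, -0.6134, -0.6820]
q̇ = J⁺·V = [-0.1600, -0.4990, -0.9740]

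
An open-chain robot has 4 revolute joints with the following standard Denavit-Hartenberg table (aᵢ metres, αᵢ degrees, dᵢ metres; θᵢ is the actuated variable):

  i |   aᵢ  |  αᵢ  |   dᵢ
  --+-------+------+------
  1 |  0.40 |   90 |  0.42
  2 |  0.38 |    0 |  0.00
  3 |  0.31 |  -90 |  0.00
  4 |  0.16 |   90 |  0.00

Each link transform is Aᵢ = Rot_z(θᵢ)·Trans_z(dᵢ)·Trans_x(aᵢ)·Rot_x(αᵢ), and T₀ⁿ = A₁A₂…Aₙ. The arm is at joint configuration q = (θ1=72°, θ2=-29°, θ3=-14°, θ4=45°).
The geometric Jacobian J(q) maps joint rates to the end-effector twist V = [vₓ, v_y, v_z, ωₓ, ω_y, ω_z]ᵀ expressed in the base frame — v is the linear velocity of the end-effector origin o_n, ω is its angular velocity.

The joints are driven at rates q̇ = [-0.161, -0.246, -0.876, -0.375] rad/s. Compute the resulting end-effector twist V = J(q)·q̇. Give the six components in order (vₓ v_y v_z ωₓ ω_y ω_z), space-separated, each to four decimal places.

0.1010 -0.3691 -0.4579 -1.1461 0.1035 -0.4353

o_n = [0.2143, 1.0258, -0.0528]
J₁: ẑ×o_n = [-1.0258, 0.2143, 0.0000], ω = ẑ
J2: z=[0.9511, -0.3090, 0.0000] o=[0.1236, 0.3804, 0.4200] → [0.1461, 0.4497, 0.6418, 0.9511, -0.3090, 0.0000]
J3: z=[0.9511, -0.3090, 0.0000] o=[0.2263, 0.6965, 0.2358] → [0.0892, 0.2745, 0.3095, 0.9511, -0.3090, 0.0000]
J4: z=[0.2107, 0.6486, 0.7314] o=[0.2964, 0.9121, 0.0244] → [-0.1332, -0.0437, 0.0772, 0.2107, 0.6486, 0.7314]
V = J·q̇ = [0.1010, -0.3691, -0.4579, -1.1461, 0.1035, -0.4353]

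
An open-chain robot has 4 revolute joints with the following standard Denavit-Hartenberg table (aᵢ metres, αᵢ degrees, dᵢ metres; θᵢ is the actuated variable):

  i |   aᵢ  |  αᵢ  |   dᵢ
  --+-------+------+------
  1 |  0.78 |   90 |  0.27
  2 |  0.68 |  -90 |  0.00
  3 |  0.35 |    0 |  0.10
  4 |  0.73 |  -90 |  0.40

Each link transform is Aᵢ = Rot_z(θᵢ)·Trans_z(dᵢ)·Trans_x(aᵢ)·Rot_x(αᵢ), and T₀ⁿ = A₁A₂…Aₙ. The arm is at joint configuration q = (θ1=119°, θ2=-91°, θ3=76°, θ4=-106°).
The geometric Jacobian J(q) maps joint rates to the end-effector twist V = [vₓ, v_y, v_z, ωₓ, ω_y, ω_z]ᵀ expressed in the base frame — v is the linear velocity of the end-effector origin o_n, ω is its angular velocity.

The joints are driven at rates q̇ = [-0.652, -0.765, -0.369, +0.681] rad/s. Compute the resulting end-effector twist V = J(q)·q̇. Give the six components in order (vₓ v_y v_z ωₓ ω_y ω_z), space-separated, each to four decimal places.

o_n = [-0.5865, 1.1104, -1.1354]
J₁: ẑ×o_n = [-1.1104, -0.5865, 0.0000], ω = ẑ
J2: z=[0.8746, 0.4848, 0.0000] o=[-0.3782, 0.6822, 0.2700] → [-0.6813, 1.2292, 0.4755, 0.8746, 0.4848, 0.0000]
J3: z=[-0.4847, 0.8745, -0.0175] o=[-0.3724, 0.6718, -0.4099] → [-0.6268, -0.3479, -0.0254, -0.4847, 0.8745, -0.0175]
J4: z=[-0.4847, 0.8745, -0.0175] o=[-0.7172, 0.5933, -0.4963] → [-0.5498, -0.3121, -0.3649, -0.4847, 0.8745, -0.0175]
V = J·q̇ = [1.1021, -0.6421, -0.6029, -0.8203, -0.0980, -0.6574]

1.1021 -0.6421 -0.6029 -0.8203 -0.0980 -0.6574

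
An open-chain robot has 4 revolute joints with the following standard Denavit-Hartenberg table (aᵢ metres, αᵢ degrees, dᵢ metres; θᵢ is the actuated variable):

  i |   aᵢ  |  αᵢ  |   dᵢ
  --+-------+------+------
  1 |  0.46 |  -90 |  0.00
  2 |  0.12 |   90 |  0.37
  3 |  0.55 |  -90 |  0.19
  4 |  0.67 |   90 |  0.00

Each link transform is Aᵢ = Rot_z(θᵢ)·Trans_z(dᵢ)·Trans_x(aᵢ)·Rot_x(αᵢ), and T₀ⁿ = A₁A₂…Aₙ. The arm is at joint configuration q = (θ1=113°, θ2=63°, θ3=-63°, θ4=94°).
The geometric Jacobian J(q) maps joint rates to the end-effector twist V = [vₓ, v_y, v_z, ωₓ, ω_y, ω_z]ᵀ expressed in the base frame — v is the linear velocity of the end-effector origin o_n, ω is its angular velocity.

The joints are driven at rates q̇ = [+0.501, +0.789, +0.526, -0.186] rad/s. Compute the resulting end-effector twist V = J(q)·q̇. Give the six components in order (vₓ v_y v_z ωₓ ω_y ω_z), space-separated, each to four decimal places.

o_n = [-0.0028, 0.2074, -0.5277]
J₁: ẑ×o_n = [-0.2074, -0.0028, 0.0000], ω = ẑ
J2: z=[-0.9205, -0.3907, 0.0000] o=[-0.1797, 0.4234, 0.0000] → [0.2062, -0.4857, 0.2680, -0.9205, -0.3907, 0.0000]
J3: z=[-0.3481, 0.8202, 0.4540] o=[-0.5416, 0.3290, -0.1069] → [-0.2899, 0.0981, -0.3995, -0.3481, 0.8202, 0.4540]
J4: z=[-0.5760, 0.1950, -0.7939] o=[-0.2010, 0.7807, -0.2431] → [-0.5106, -0.3212, 0.2916, -0.5760, 0.1950, -0.7939]
V = J·q̇ = [0.0013, -0.2733, -0.0529, -0.8023, 0.0869, 0.8875]

0.0013 -0.2733 -0.0529 -0.8023 0.0869 0.8875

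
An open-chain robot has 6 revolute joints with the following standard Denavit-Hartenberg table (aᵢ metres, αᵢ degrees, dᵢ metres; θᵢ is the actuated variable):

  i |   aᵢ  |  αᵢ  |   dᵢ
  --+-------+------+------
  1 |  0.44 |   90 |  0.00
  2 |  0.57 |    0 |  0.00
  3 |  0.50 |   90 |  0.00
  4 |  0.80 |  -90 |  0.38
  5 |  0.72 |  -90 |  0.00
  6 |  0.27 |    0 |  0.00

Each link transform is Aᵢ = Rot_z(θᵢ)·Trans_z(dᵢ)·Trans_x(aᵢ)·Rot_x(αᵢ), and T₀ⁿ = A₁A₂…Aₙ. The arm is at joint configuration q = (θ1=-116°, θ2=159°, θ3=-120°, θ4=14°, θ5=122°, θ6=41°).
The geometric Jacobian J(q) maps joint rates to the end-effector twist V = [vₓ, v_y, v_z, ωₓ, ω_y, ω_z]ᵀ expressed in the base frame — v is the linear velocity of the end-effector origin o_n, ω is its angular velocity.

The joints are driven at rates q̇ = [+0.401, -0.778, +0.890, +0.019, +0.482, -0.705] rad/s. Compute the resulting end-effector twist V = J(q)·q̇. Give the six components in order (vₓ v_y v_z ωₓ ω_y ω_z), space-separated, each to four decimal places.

o_n = [-0.0489, -0.3210, 1.0490]
J₁: ẑ×o_n = [0.3210, -0.0489, 0.0000], ω = ẑ
J2: z=[-0.8988, 0.4384, 0.0000] o=[-0.1929, -0.3955, 0.0000] → [0.4598, 0.9428, -0.1300, -0.8988, 0.4384, 0.0000]
J3: z=[-0.8988, 0.4384, 0.0000] o=[0.0404, 0.0828, 0.2043] → [0.3703, 0.7592, 0.4021, -0.8988, 0.4384, 0.0000]
J4: z=[-0.2759, -0.5656, -0.7771] o=[-0.1299, -0.2664, 0.5189] → [-0.3422, 0.0833, 0.0609, -0.2759, -0.5656, -0.7771]
J5: z=[-0.7897, 0.5943, -0.1522] o=[-0.6732, -0.9387, 0.7121] → [0.2943, 0.1710, -0.8588, -0.7897, 0.5943, -0.1522]
J6: z=[0.3185, 0.1851, -0.9297] o=[-0.2956, -0.3752, 0.9537] → [0.0680, -0.2597, -0.0284, 0.3185, 0.1851, -0.9297]
V = J·q̇ = [0.1879, 0.1897, 0.0663, -0.7111, 0.1943, 0.9683]

0.1879 0.1897 0.0663 -0.7111 0.1943 0.9683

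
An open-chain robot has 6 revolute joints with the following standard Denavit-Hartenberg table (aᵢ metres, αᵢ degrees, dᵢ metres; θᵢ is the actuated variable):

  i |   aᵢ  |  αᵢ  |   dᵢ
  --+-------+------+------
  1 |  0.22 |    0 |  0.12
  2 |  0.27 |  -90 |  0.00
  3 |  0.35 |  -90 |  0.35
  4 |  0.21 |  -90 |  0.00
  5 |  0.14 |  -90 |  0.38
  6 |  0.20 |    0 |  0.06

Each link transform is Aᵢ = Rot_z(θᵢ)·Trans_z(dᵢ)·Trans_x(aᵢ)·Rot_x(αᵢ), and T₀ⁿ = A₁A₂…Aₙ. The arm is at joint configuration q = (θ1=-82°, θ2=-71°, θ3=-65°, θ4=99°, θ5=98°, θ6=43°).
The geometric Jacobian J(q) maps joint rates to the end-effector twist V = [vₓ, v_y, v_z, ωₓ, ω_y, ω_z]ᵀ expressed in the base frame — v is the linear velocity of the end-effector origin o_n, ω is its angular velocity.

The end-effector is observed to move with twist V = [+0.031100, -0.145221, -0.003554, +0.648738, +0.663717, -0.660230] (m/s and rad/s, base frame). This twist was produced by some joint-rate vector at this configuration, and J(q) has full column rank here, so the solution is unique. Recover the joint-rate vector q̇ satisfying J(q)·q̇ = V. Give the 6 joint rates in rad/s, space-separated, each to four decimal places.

o_n = [0.1041, -0.4932, 0.3197]
J₁: ẑ×o_n = [0.4932, 0.1041, -0.0000], ω = ẑ
J2: z=[0.0000, 0.0000, 1.0000] o=[0.0306, -0.2179, 0.1200] → [0.2754, 0.0735, -0.0000, 0.0000, 0.0000, 1.0000]
J3: z=[0.4540, -0.8910, 0.0000] o=[-0.2100, -0.3404, 0.1200] → [-0.1780, -0.0907, 0.2104, 0.4540, -0.8910, 0.0000]
J4: z=[-0.8075, -0.4115, -0.4226] o=[-0.1829, -0.7194, 0.4372] → [0.1439, -0.2161, -0.0646, -0.8075, -0.4115, -0.4226]
J5: z=[0.4429, 0.0501, -0.8951] o=[-0.2646, -0.5283, 0.4074] → [0.0270, -0.2912, -0.0029, 0.4429, 0.0501, -0.8951]
J6: z=[0.2733, -0.9585, 0.0816] o=[0.0232, -0.4700, 0.1286] → [-0.1813, -0.0456, 0.0712, 0.2733, -0.9585, 0.0816]
q̇ = J⁺·V = [-0.0280, 0.0190, 0.0100, -0.4580, 0.9020, -0.4580]

-0.0280 0.0190 0.0100 -0.4580 0.9020 -0.4580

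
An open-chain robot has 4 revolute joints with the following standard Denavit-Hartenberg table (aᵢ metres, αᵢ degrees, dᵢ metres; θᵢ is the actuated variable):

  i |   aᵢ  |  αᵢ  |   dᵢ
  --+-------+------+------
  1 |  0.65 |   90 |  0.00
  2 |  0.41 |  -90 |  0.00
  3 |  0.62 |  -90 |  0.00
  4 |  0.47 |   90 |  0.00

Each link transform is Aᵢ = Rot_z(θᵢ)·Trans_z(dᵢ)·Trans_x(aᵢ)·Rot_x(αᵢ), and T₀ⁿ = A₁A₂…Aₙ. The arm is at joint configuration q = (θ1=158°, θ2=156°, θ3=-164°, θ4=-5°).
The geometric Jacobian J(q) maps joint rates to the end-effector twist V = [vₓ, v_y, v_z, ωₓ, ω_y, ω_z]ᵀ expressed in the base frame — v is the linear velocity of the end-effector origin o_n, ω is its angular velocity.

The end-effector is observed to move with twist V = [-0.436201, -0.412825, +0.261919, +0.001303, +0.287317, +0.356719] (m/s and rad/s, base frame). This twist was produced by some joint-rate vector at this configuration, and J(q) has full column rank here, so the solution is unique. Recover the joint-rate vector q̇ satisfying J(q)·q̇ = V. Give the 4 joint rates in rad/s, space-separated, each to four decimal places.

0.5880 0.9340 0.1680 -0.6940

o_n = [-1.0136, 0.7330, -0.2961]
J₁: ẑ×o_n = [-0.7330, -1.0136, 0.0000], ω = ẑ
J2: z=[0.3746, 0.9272, 0.0000] o=[-0.6027, 0.2435, 0.0000] → [-0.2746, 0.1109, 0.5644, 0.3746, 0.9272, 0.0000]
J3: z=[0.3771, -0.1524, -0.9135] o=[-0.2554, 0.1032, 0.1668] → [0.6459, 0.8672, 0.1220, 0.3771, -0.1524, -0.9135]
J4: z=[0.5936, 0.7969, 0.1121] o=[-0.6962, 0.4656, -0.0756] → [-0.2057, 0.0953, 0.4117, 0.5936, 0.7969, 0.1121]
q̇ = J⁺·V = [0.5880, 0.9340, 0.1680, -0.6940]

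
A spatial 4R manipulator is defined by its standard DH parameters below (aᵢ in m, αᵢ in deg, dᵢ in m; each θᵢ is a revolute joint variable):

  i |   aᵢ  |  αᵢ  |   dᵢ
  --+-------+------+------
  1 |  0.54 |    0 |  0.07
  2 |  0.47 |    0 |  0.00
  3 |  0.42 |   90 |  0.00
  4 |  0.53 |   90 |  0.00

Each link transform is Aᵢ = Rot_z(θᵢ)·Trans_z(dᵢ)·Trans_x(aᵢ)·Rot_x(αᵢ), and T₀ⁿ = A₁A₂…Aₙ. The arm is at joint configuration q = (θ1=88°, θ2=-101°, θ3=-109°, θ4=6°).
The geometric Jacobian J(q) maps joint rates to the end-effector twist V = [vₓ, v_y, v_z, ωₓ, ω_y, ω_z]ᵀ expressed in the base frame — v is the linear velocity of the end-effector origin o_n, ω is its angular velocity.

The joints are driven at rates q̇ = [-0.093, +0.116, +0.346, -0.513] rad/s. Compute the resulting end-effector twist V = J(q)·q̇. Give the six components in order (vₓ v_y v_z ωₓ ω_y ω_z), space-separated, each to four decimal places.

0.3339 -0.2005 -0.2704 0.4350 -0.2718 0.3690

o_n = [-0.0251, -0.3692, 0.1254]
J₁: ẑ×o_n = [0.3692, -0.0251, 0.0000], ω = ẑ
J2: z=[0.0000, 0.0000, 1.0000] o=[0.0188, 0.5397, 0.0700] → [0.9089, -0.0439, 0.0000, 0.0000, 0.0000, 1.0000]
J3: z=[0.0000, 0.0000, 1.0000] o=[0.4768, 0.4339, 0.0700] → [0.8032, -0.5019, 0.0000, 0.0000, 0.0000, 1.0000]
J4: z=[-0.8480, 0.5299, 0.0000] o=[0.2542, 0.0778, 0.0700] → [0.0294, 0.0470, 0.5271, -0.8480, 0.5299, 0.0000]
V = J·q̇ = [0.3339, -0.2005, -0.2704, 0.4350, -0.2718, 0.3690]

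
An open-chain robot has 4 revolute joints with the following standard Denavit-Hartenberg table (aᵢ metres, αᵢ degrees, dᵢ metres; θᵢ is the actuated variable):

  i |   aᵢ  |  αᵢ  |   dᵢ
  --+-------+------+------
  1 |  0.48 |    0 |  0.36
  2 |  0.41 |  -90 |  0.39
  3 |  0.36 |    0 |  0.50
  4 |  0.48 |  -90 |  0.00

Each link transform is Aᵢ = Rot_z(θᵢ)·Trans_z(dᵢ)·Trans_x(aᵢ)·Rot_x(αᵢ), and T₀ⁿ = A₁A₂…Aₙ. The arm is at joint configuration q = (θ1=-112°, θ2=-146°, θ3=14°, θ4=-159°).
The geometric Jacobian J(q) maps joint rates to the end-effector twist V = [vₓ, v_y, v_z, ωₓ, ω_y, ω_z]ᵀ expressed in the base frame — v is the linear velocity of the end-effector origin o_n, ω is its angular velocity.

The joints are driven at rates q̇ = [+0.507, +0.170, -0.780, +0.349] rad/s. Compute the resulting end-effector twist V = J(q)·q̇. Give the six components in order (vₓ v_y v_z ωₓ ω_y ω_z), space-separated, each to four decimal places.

o_n = [-0.7450, -0.1909, 0.9382]
J₁: ẑ×o_n = [0.1909, -0.7450, 0.0000], ω = ẑ
J2: z=[0.0000, 0.0000, 1.0000] o=[-0.1798, -0.4450, 0.3600] → [-0.2542, -0.5652, 0.0000, 0.0000, 0.0000, 1.0000]
J3: z=[-0.9781, -0.2079, 0.0000] o=[-0.2651, -0.0440, 0.7500] → [-0.0391, 0.1841, 0.0439, -0.9781, -0.2079, 0.0000]
J4: z=[-0.9781, -0.2079, 0.0000] o=[-0.8268, 0.1937, 0.6629] → [-0.0572, 0.2693, 0.3932, -0.9781, -0.2079, 0.0000]
V = J·q̇ = [0.0641, -0.5234, 0.1030, 0.4216, 0.0896, 0.6770]

0.0641 -0.5234 0.1030 0.4216 0.0896 0.6770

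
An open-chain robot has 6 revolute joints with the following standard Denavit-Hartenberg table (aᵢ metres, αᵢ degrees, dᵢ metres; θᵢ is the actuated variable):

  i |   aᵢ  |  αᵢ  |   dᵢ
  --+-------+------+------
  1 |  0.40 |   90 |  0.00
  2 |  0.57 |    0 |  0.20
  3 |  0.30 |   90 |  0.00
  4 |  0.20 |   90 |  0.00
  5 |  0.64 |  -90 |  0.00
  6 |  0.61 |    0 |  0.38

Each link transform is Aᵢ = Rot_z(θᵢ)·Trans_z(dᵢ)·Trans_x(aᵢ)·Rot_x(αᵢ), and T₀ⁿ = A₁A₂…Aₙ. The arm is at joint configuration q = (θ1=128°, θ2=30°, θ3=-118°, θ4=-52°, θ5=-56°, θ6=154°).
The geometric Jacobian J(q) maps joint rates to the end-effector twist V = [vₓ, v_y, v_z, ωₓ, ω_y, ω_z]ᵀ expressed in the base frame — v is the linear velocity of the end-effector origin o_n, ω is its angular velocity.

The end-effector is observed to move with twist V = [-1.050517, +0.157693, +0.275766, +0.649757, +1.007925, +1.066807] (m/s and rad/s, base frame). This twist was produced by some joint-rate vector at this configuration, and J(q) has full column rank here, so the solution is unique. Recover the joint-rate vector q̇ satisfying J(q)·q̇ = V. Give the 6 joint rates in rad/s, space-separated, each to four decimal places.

o_n = [-0.5490, 0.5701, -0.5786]
J₁: ẑ×o_n = [-0.5701, -0.5490, 0.0000], ω = ẑ
J2: z=[0.7880, 0.6157, 0.0000] o=[-0.2463, 0.3152, 0.0000] → [-0.3562, 0.4560, 0.3873, 0.7880, 0.6157, 0.0000]
J3: z=[0.7880, 0.6157, 0.0000] o=[-0.3926, 0.8273, 0.2850] → [-0.5317, 0.6805, -0.1064, 0.7880, 0.6157, 0.0000]
J4: z=[0.6153, -0.7875, -0.0349] o=[-0.3990, 0.8356, -0.0148] → [0.4348, 0.3521, -0.2815, 0.6153, -0.7875, -0.0349]
J5: z=[-0.4682, -0.4007, 0.7875] o=[-0.5259, 0.7419, -0.1379] → [0.3119, -0.2246, 0.0712, -0.4682, -0.4007, 0.7875]
J6: z=[-0.1817, -0.8286, -0.5296] o=[-1.0793, 0.9922, -0.3396] → [-0.0255, -0.3243, 0.5160, -0.1817, -0.8286, -0.5296]
q̇ = J⁺·V = [0.7320, 0.6430, 0.6750, -0.3710, 0.3670, -0.0620]

0.7320 0.6430 0.6750 -0.3710 0.3670 -0.0620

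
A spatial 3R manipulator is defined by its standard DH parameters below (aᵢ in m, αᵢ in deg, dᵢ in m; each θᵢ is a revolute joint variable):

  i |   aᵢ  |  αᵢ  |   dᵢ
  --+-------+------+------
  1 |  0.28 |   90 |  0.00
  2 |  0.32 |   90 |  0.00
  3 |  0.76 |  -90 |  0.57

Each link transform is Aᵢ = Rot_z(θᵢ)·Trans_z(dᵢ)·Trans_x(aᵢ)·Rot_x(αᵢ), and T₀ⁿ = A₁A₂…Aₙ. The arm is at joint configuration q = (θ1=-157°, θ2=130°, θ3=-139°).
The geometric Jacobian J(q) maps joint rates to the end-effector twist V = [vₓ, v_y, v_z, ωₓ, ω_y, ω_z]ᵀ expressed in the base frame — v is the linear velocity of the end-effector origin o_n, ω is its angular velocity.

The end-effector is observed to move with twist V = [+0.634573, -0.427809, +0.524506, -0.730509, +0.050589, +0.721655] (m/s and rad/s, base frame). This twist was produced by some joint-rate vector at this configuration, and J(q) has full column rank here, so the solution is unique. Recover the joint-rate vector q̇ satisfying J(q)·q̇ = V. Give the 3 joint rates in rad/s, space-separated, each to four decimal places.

0.1740 0.3320 0.8520

o_n = [-0.6149, -0.8027, 0.1721]
J₁: ẑ×o_n = [0.8027, -0.6149, 0.0000], ω = ẑ
J2: z=[-0.3907, 0.9205, 0.0000] o=[-0.2577, -0.1094, 0.0000] → [0.1585, 0.0673, 0.5996, -0.3907, 0.9205, 0.0000]
J3: z=[-0.7051, -0.2993, 0.6428] o=[-0.0684, -0.0290, 0.2451] → [0.5191, -0.4028, 0.3820, -0.7051, -0.2993, 0.6428]
q̇ = J⁺·V = [0.1740, 0.3320, 0.8520]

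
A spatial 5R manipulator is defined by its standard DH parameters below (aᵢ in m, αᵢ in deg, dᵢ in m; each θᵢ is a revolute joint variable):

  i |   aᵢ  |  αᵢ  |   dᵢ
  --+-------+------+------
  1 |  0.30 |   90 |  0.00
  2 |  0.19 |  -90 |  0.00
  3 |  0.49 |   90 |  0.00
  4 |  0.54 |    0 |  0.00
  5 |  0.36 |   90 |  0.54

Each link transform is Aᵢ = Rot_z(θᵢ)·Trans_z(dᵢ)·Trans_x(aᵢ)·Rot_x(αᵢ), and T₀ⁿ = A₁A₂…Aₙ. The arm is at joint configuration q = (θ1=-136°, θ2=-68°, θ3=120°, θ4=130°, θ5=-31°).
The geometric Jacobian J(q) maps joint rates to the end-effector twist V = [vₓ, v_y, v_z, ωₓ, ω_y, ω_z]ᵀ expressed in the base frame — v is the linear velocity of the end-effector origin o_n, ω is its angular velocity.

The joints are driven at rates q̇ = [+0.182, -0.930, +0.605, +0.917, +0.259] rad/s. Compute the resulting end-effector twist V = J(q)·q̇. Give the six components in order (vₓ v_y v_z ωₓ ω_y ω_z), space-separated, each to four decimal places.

o_n = [-0.6548, -1.1119, -0.2815]
J₁: ẑ×o_n = [1.1119, -0.6548, 0.0000], ω = ẑ
J2: z=[-0.6947, 0.7193, 0.0000] o=[-0.2158, -0.2084, 0.0000] → [-0.2025, -0.1955, 0.9434, -0.6947, 0.7193, 0.0000]
J3: z=[-0.6670, -0.6441, 0.3746] o=[-0.2670, -0.2578, -0.1762] → [0.3877, -0.2155, 0.3199, -0.6670, -0.6441, 0.3746]
J4: z=[0.1140, -0.5850, -0.8030] o=[0.0938, -0.4993, 0.0510] → [-0.2973, 0.6390, -0.5077, 0.1140, -0.5850, -0.8030]
J5: z=[0.1140, -0.5850, -0.8030] o=[-0.4377, -0.5947, 0.0450] → [-0.2243, 0.2115, -0.1859, 0.1140, -0.5850, -0.8030]
V = J·q̇ = [0.2945, 0.5730, -1.1976, 0.3765, -1.7466, -0.5356]

0.2945 0.5730 -1.1976 0.3765 -1.7466 -0.5356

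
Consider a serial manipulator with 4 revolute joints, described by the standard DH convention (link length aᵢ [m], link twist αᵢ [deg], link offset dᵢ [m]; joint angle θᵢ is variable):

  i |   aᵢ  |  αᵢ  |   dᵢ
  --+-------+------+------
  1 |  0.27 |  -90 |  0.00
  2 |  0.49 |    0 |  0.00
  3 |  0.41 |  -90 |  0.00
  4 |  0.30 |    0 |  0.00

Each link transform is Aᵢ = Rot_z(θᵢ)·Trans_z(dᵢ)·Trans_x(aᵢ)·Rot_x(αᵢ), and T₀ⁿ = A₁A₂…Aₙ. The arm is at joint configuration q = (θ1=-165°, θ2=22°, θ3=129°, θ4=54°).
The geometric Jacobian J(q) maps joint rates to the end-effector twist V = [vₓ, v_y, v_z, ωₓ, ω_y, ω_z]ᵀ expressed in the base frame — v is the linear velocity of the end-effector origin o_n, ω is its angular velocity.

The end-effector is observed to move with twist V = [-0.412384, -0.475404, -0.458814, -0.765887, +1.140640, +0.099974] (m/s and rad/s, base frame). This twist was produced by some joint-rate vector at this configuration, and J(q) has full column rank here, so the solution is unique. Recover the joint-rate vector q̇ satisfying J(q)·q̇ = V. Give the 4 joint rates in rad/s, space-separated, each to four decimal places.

o_n = [-0.2671, 0.1797, -0.4678]
J₁: ẑ×o_n = [-0.1797, -0.2671, 0.0000], ω = ẑ
J2: z=[0.2588, -0.9659, 0.0000] o=[-0.2608, -0.0699, 0.0000] → [0.4519, 0.1211, 0.0585, 0.2588, -0.9659, 0.0000]
J3: z=[0.2588, -0.9659, 0.0000] o=[-0.6996, -0.1875, -0.1836] → [0.2746, 0.0736, 0.5128, 0.2588, -0.9659, 0.0000]
J4: z=[0.4683, 0.1255, 0.8746] o=[-0.3533, -0.0947, -0.3823] → [-0.2507, 0.1154, 0.1177, 0.4683, 0.1255, 0.8746]
q̇ = J⁺·V = [0.9020, -0.6950, -0.6050, -0.9170]

0.9020 -0.6950 -0.6050 -0.9170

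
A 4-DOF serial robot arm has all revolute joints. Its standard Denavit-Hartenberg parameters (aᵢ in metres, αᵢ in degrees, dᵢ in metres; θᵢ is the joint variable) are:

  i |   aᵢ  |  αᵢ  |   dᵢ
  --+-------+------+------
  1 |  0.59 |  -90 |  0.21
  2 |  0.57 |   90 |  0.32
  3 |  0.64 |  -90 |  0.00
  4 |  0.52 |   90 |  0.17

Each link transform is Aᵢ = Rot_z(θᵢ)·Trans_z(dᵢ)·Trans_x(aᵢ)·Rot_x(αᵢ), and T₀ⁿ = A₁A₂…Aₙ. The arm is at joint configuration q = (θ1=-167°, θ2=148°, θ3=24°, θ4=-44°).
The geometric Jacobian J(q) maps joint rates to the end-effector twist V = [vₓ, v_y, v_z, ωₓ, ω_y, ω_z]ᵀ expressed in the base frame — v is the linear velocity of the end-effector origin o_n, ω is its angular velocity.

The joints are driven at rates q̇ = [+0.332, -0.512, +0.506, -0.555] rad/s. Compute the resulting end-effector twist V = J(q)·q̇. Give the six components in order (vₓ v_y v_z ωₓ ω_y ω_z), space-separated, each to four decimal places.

-0.6917 -0.3750 -0.4485 -0.3040 0.9756 -0.2167

o_n = [0.6177, -0.7685, -0.8527]
J₁: ẑ×o_n = [0.7685, 0.6177, -0.0000], ω = ẑ
J2: z=[0.2250, -0.9744, 0.0000] o=[-0.5749, -0.1327, 0.2100] → [1.0354, 0.2390, 1.0190, 0.2250, -0.9744, 0.0000]
J3: z=[-0.5163, -0.1192, -0.8480] o=[-0.0319, -0.3358, -0.0921] → [-0.2763, -0.9436, 0.3009, -0.5163, -0.1192, -0.8480]
J4: z=[-0.1306, -0.9677, 0.2155] o=[0.5098, -0.4779, -0.4019] → [0.4989, -0.0356, 0.1423, -0.1306, -0.9677, 0.2155]
V = J·q̇ = [-0.6917, -0.3750, -0.4485, -0.3040, 0.9756, -0.2167]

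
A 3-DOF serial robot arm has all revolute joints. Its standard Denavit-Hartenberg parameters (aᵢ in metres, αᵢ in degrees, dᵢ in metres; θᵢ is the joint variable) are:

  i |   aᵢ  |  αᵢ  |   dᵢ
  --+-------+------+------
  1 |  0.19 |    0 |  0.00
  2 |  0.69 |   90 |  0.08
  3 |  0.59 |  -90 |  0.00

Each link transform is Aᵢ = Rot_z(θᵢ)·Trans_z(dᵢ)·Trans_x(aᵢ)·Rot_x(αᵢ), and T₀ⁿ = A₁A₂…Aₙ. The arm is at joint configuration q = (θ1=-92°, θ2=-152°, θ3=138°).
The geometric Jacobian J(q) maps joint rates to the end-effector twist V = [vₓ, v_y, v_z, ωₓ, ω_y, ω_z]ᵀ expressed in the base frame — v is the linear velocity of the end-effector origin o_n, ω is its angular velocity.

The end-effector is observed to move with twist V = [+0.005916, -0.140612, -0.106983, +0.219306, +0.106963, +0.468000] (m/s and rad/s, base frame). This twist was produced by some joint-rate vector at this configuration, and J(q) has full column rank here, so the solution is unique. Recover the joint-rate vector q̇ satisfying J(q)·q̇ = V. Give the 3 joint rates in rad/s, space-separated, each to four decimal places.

0.3660 0.1020 0.2440

o_n = [-0.1169, 0.0362, 0.4748]
J₁: ẑ×o_n = [-0.0362, -0.1169, 0.0000], ω = ẑ
J2: z=[0.0000, 0.0000, 1.0000] o=[-0.0066, -0.1899, 0.0000] → [-0.2261, -0.1103, 0.0000, 0.0000, 0.0000, 1.0000]
J3: z=[0.8988, 0.4384, 0.0000] o=[-0.3091, 0.4303, 0.0800] → [0.1731, -0.3548, -0.4385, 0.8988, 0.4384, 0.0000]
q̇ = J⁺·V = [0.3660, 0.1020, 0.2440]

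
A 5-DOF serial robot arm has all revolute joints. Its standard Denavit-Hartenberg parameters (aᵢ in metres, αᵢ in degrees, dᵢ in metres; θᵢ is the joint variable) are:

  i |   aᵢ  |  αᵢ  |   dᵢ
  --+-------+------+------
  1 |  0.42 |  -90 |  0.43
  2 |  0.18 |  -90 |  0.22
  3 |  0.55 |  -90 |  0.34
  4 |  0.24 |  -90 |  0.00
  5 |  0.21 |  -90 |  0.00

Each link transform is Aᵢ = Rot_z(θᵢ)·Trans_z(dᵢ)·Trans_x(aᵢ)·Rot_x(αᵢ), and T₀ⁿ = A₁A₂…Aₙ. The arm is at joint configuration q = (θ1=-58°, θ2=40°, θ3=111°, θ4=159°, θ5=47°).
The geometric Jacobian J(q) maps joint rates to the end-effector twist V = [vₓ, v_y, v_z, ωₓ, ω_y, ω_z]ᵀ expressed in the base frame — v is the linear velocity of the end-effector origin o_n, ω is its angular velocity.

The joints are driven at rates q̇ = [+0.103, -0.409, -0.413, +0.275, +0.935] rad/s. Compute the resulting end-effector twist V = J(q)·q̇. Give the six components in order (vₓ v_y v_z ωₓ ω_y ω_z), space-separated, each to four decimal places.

o_n = [0.2445, -0.4187, 0.1112]
J₁: ẑ×o_n = [0.4187, 0.2445, -0.0000], ω = ẑ
J2: z=[0.8480, 0.5299, 0.0000] o=[0.2226, -0.3562, 0.4300] → [-0.1690, 0.2704, -0.0647, 0.8480, 0.5299, 0.0000]
J3: z=[-0.3406, 0.5451, -0.7660] o=[0.4822, -0.3565, 0.3143] → [-0.1584, 0.1129, 0.1507, -0.3406, 0.5451, -0.7660]
J4: z=[-0.0751, 0.7964, 0.6001] o=[-0.1491, -0.3152, 0.1805] → [0.0068, 0.2310, -0.3057, -0.0751, 0.7964, 0.6001]
J5: z=[0.0179, 0.6028, -0.7977] o=[0.0902, -0.3034, 0.1948] → [-0.1424, -0.1216, -0.0951, 0.0179, 0.6028, -0.7977]
V = J·q̇ = [0.0464, -0.1822, -0.2088, -0.2101, 0.3407, -0.1615]

0.0464 -0.1822 -0.2088 -0.2101 0.3407 -0.1615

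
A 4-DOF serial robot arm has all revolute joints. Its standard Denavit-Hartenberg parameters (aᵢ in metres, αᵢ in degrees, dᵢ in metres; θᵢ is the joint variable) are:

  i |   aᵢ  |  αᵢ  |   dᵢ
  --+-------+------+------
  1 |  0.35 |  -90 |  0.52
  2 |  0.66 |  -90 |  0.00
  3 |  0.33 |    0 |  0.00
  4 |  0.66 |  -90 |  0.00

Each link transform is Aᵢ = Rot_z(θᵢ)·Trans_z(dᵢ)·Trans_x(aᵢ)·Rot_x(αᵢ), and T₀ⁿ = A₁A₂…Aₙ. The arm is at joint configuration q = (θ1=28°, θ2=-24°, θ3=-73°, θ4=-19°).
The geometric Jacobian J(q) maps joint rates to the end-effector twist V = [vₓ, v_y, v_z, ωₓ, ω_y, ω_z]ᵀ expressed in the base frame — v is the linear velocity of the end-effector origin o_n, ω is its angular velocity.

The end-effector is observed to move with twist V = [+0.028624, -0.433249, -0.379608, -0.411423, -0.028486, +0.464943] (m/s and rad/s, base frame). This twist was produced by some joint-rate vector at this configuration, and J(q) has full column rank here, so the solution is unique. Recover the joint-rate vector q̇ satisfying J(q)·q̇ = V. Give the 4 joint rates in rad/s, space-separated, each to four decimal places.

-0.3810 0.1680 -0.1450 -0.7810

o_n = [0.4428, 1.3399, 0.8183]
J₁: ẑ×o_n = [-1.3399, 0.4428, 0.0000], ω = ẑ
J2: z=[-0.4695, 0.8829, 0.0000] o=[0.3090, 0.1643, 0.5200] → [0.2634, 0.1401, -0.6700, -0.4695, 0.8829, 0.0000]
J3: z=[0.3591, 0.1910, -0.9135] o=[0.8414, 0.4474, 0.7884] → [0.8211, 0.3534, 0.3966, 0.3591, 0.1910, -0.9135]
J4: z=[0.3591, 0.1910, -0.9135] o=[0.7711, 0.7674, 0.8277] → [0.5212, 0.3032, 0.2683, 0.3591, 0.1910, -0.9135]
q̇ = J⁺·V = [-0.3810, 0.1680, -0.1450, -0.7810]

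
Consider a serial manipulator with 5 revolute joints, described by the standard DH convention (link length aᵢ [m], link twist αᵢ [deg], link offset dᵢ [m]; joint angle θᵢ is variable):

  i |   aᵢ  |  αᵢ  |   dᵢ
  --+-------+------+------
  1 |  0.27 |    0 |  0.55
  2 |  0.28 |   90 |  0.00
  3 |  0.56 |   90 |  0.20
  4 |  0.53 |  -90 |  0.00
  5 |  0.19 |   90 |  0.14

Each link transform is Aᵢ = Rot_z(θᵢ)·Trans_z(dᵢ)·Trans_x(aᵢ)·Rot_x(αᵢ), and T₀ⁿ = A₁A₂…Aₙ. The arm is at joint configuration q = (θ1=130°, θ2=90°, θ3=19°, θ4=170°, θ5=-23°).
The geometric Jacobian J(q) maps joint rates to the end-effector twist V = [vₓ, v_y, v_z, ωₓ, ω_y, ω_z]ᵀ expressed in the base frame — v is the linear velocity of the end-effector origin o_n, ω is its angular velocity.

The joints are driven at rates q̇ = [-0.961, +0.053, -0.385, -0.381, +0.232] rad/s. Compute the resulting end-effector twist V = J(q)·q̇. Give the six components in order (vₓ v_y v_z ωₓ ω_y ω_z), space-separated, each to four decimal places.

0.1218 0.6463 0.0793 0.5185 -0.3657 -0.5609

o_n = [-0.4104, 0.2490, 0.4282]
J₁: ẑ×o_n = [-0.2490, -0.4104, 0.0000], ω = ẑ
J2: z=[0.0000, 0.0000, 1.0000] o=[-0.1736, 0.2068, 0.5500] → [-0.0422, -0.2368, 0.0000, 0.0000, 0.0000, 1.0000]
J3: z=[-0.6428, 0.7660, 0.0000] o=[-0.3880, 0.0269, 0.5500] → [-0.0933, -0.0783, -0.1257, -0.6428, 0.7660, 0.0000]
J4: z=[-0.2494, -0.2093, -0.9455] o=[-0.9222, -0.1603, 0.7323] → [0.4506, -0.5598, 0.0050, -0.2494, -0.2093, -0.9455]
J5: z=[0.7588, -0.6489, -0.0565] o=[-0.6033, 0.2274, 0.5624] → [0.0883, 0.0909, 0.1416, 0.7588, -0.6489, -0.0565]
V = J·q̇ = [0.1218, 0.6463, 0.0793, 0.5185, -0.3657, -0.5609]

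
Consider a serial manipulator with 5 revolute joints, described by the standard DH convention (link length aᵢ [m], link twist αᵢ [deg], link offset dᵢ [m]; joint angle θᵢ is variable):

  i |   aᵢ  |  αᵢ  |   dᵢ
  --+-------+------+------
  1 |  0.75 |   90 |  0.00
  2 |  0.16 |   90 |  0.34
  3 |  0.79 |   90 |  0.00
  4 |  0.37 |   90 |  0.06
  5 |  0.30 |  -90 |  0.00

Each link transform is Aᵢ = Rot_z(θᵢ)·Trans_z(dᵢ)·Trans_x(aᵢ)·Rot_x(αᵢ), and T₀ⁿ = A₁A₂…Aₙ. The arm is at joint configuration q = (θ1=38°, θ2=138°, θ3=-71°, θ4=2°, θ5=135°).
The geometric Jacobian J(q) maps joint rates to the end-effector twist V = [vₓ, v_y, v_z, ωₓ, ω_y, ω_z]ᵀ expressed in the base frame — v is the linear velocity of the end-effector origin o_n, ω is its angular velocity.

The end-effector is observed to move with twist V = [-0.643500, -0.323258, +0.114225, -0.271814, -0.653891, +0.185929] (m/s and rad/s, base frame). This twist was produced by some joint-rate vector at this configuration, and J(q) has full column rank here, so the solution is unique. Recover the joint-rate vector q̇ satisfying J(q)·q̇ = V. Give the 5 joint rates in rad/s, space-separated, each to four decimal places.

0.6700 0.3360 0.1580 -0.1310 0.9310

o_n = [0.0733, 0.8754, 0.1455]
J₁: ẑ×o_n = [-0.8754, 0.0733, 0.0000], ω = ẑ
J2: z=[0.6157, -0.7880, 0.0000] o=[0.5910, 0.4617, 0.0000] → [-0.1146, -0.0896, -0.1533, 0.6157, -0.7880, 0.0000]
J3: z=[0.5273, 0.4120, 0.7431] o=[0.7066, 0.1206, 0.1071] → [-0.5451, -0.4909, 0.6589, 0.5273, 0.4120, 0.7431]
J4: z=[0.3533, 0.6892, -0.6327] o=[0.0961, 0.5916, 0.2792] → [0.0874, 0.0617, 0.1160, 0.3533, 0.6892, -0.6327]
J5: z=[-0.5539, -0.3909, -0.7351] o=[-0.1616, 0.8587, 0.3314] → [0.0850, -0.2756, 0.0825, -0.5539, -0.3909, -0.7351]
q̇ = J⁺·V = [0.6700, 0.3360, 0.1580, -0.1310, 0.9310]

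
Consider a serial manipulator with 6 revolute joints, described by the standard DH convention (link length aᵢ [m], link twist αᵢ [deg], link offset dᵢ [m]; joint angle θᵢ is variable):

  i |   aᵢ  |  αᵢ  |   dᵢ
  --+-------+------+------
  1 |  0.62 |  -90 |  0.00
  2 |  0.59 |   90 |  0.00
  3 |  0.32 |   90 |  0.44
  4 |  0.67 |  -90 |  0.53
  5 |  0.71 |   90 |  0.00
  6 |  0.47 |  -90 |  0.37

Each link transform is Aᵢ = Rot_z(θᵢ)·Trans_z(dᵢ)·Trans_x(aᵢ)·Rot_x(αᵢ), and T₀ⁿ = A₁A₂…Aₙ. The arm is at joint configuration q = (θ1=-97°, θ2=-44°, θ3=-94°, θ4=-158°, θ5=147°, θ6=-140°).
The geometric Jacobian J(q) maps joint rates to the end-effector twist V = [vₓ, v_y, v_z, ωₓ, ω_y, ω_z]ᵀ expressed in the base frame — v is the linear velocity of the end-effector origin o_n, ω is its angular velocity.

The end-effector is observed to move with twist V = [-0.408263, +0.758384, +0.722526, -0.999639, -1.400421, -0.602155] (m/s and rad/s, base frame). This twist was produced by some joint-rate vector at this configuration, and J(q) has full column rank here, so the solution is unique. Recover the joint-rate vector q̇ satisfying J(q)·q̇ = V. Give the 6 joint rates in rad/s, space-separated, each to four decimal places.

o_n = [0.2437, -0.7253, 0.7679]
J₁: ẑ×o_n = [0.7253, 0.2437, -0.0000], ω = ẑ
J2: z=[0.9925, -0.1219, 0.0000] o=[-0.0756, -0.6154, 0.0000] → [-0.0936, -0.7622, -0.0702, 0.9925, -0.1219, 0.0000]
J3: z=[0.0847, 0.6895, 0.7193] o=[-0.1273, -1.0366, 0.4098] → [0.0229, 0.2366, -0.2295, 0.0847, 0.6895, 0.7193]
J4: z=[0.1567, 0.7037, -0.6930] o=[-0.4049, -0.6784, 0.7109] → [0.0076, -0.4584, -0.4638, 0.1567, 0.7037, -0.6930]
J5: z=[-0.4471, -0.5751, -0.6851] o=[0.2682, -0.5849, 0.1931] → [-0.4267, 0.2737, 0.0487, -0.4471, -0.5751, -0.6851]
J6: z=[0.3482, -0.8174, 0.4589] o=[-0.3168, -0.6087, 0.5948] → [-0.0879, 0.1970, 0.4176, 0.3482, -0.8174, 0.4589]
q̇ = J⁺·V = [-0.4310, -0.7790, -0.8590, -0.7520, 0.2820, 0.2590]

-0.4310 -0.7790 -0.8590 -0.7520 0.2820 0.2590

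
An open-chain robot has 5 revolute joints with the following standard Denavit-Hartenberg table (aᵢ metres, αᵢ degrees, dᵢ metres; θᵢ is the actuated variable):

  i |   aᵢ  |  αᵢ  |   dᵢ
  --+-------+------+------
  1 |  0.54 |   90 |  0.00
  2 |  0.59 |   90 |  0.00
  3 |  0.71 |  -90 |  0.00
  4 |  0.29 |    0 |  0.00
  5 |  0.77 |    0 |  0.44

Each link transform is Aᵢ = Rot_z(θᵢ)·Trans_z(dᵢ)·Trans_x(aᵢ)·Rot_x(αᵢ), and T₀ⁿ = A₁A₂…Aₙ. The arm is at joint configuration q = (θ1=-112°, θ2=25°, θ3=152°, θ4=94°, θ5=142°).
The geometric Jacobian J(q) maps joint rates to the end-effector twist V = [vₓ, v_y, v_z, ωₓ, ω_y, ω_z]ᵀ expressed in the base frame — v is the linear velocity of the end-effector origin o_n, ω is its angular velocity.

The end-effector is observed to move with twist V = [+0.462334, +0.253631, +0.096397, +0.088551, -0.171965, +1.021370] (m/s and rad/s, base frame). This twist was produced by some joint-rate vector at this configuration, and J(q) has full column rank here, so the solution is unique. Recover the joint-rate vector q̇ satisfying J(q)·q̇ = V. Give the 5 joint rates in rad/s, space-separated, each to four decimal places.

o_n = [-0.0626, -0.8673, -0.2510]
J₁: ẑ×o_n = [0.8673, -0.0626, 0.0000], ω = ẑ
J2: z=[-0.9272, 0.3746, 0.0000] o=[-0.2023, -0.5007, 0.0000] → [-0.0940, -0.2328, 0.2876, -0.9272, 0.3746, 0.0000]
J3: z=[-0.1583, -0.3918, -0.9063] o=[-0.4026, -0.9965, 0.2493] → [0.3131, -0.3873, 0.1128, -0.1583, -0.3918, -0.9063]
J4: z=[0.9780, 0.0637, -0.1984] o=[-0.4988, -0.3448, -0.0156] → [-0.1187, 0.1437, -0.5388, 0.9780, 0.0637, -0.1984]
J5: z=[0.9780, 0.0637, -0.1984] o=[-0.4503, -0.2500, 0.2541] → [-0.1547, 0.4172, -0.6284, 0.9780, 0.0637, -0.1984]
q̇ = J⁺·V = [0.5090, -0.7690, -0.4110, -0.8830, 0.1780]

0.5090 -0.7690 -0.4110 -0.8830 0.1780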